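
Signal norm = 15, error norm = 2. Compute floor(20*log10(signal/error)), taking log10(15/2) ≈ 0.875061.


||x||/||e|| = 15/2.
log10(15/2) ≈ 0.875061.
20*log10(||x||/||e||) ≈ 20*0.875061 = 17.50122.
floor(17.50122) = 17.

17


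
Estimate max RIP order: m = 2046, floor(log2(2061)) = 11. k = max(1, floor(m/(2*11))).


floor(log2(2061)) = 11.
2*11 = 22.
m/(2*floor(log2(n))) = 2046/22 ≈ 93.0.
floor = 93.
k = max(1, 93) = 93.

93


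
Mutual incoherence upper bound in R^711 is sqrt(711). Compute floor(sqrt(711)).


26^2 = 676 <= 711 < 729 = 27^2, so 26 <= sqrt(711) < 27.
floor(sqrt(711)) = 26.

26


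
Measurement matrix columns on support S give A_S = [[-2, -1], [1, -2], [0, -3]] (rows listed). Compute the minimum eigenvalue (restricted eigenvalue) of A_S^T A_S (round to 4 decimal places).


A_S^T A_S = [[5, 0], [0, 14]].
trace = 19.
det = 70.
disc = trace^2 - 4*det = 361 - 4*70 = 81.
sqrt(81) = 9.
lam_min = (19 - 9)/2 = 5 = 5.0000.

5.0000


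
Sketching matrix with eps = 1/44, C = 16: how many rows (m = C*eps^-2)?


1/eps = 44.
(1/eps)^2 = 1936.
m = 16*1936 = 30976.

30976


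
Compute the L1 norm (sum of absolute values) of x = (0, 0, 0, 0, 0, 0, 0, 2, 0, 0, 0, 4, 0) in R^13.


Non-zero entries: [(7, 2), (11, 4)]
Absolute values: [2, 4]
||x||_1 = sum = 6.

6


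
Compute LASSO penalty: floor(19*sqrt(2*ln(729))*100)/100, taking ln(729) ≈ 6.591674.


ln(729) ≈ 6.591674.
2*ln(n) ≈ 13.183348.
sqrt(2*ln(n)) ≈ sqrt(13.183348) ≈ 3.630888.
lambda ≈ 19*3.630888 = 68.986872.
floor(lambda*100)/100 = 68.98.

68.98


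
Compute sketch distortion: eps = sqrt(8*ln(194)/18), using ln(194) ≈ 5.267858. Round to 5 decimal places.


ln(194) ≈ 5.267858.
8*ln(N)/m ≈ 8*5.267858/18 ≈ 2.34127022.
eps = sqrt(2.34127022) ≈ 1.530121 ≈ 1.53012.

1.53012


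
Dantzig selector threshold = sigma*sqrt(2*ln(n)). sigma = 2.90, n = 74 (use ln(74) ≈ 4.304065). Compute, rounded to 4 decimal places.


ln(74) ≈ 4.304065.
2*ln(n) ≈ 8.60813.
sqrt(2*ln(n)) ≈ sqrt(8.60813) ≈ 2.933961.
threshold ≈ 2.90*2.933961 = 8.5084869 ≈ 8.5085.

8.5085


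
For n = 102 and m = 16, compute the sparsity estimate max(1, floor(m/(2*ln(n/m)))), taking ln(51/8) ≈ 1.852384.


n/m = 102/16 = 51/8.
ln(n/m) ≈ 1.852384.
2*ln(n/m) ≈ 3.704768.
m/(2*ln(n/m)) ≈ 16/3.704768 ≈ 4.3188.
floor = 4.
k_max = max(1, 4) = 4.

4


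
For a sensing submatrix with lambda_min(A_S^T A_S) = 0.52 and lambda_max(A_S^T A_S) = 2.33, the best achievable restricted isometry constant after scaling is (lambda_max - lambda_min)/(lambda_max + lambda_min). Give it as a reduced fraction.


lambda_max - lambda_min = 2.33 - 0.52 = 1.81.
lambda_max + lambda_min = 2.33 + 0.52 = 2.85.
delta = 1.81/2.85 = 181/285.

181/285


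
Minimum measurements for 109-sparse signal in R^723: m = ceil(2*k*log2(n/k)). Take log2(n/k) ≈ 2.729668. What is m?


log2(n/k) = log2(723/109) ≈ 2.729668.
2*k*log2(n/k) ≈ 2*109*2.729668 = 595.067624.
m = ceil(595.067624) = 596.

596


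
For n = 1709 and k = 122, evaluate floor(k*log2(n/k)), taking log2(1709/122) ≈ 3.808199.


log2(n/k) = log2(1709/122) ≈ 3.808199.
k*log2(n/k) ≈ 122*3.808199 = 464.600278.
floor(464.600278) = 464.

464


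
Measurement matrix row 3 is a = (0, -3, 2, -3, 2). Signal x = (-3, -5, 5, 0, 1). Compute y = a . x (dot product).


Non-zero terms: ['0*-3', '-3*-5', '2*5', '2*1']
Products: [0, 15, 10, 2]
y = sum = 27.

27


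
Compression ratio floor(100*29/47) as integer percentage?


100*m/n = 100*29/47 ≈ 61.7021.
floor = 61.

61


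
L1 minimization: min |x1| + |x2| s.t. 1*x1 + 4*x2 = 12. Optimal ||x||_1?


Axis intercepts:
  x1 = 12, x2 = 0: L1 = 12
  x1 = 0, x2 = 3: L1 = 3
x* = (0, 3)
||x*||_1 = 3.

3


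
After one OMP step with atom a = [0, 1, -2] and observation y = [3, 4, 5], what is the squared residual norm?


a^T a = 5.
a^T y = -6.
coeff = -6/5 = -6/5.
||r||^2 = 214/5.

214/5


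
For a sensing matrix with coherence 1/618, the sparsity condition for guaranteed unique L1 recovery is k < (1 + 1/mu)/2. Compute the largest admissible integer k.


1/mu = 618.
1 + 1/mu = 619.
(1 + 1/mu)/2 = 309.5 is not an integer, so k_max = floor(309.5) = 309.

309


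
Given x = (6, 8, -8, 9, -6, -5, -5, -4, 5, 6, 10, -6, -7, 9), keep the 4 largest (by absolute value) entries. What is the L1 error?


Sorted |x_i| descending: [10, 9, 9, 8, 8, 7, 6, 6, 6, 6, 5, 5, 5, 4]
Keep top 4: [10, 9, 9, 8]
Tail entries: [8, 7, 6, 6, 6, 6, 5, 5, 5, 4]
L1 error = sum of tail = 58.

58


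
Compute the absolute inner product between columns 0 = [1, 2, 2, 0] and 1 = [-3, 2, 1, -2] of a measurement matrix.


Inner product: 1*-3 + 2*2 + 2*1 + 0*-2
Products: [-3, 4, 2, 0]
Sum = 3.
|dot| = 3.

3


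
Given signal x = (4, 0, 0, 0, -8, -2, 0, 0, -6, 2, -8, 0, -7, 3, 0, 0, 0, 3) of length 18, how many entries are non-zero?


Non-zero positions: [0, 4, 5, 8, 9, 10, 12, 13, 17].
Sparsity = 9.

9


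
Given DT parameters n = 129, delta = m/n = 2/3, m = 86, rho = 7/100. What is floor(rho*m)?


m = 2/3*129 = 86.
rho = 7/100.
rho*m = 7/100*86 = 6.02.
k = floor(6.02) = 6.

6


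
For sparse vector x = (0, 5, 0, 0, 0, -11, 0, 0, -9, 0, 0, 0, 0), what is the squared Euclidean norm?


Non-zero entries: [(1, 5), (5, -11), (8, -9)]
Squares: [25, 121, 81]
||x||_2^2 = sum = 227.

227


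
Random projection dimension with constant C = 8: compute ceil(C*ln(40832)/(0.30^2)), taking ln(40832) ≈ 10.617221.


ln(40832) ≈ 10.617221.
eps^2 = 0.30^2 = 0.09.
C*ln(N)/eps^2 ≈ 8*10.617221/0.09 ≈ 943.753.
m = ceil(943.753) = 944.

944


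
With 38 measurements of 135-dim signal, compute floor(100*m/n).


100*m/n = 100*38/135 ≈ 28.1481.
floor = 28.

28


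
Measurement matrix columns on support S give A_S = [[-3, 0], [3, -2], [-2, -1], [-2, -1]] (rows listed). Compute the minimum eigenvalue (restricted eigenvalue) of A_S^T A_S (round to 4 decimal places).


A_S^T A_S = [[26, -2], [-2, 6]].
trace = 32.
det = 152.
disc = trace^2 - 4*det = 1024 - 4*152 = 416.
sqrt(416) ≈ 20.396078.
lam_min = (32 - sqrt(416))/2 ≈ (32 - 20.396078)/2 = 5.801961 ≈ 5.8020.

5.8020


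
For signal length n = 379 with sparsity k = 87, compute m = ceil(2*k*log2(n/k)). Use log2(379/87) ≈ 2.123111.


log2(n/k) = log2(379/87) ≈ 2.123111.
2*k*log2(n/k) ≈ 2*87*2.123111 = 369.421314.
m = ceil(369.421314) = 370.

370


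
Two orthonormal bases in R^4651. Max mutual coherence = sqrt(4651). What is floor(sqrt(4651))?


68^2 = 4624 <= 4651 < 4761 = 69^2, so 68 <= sqrt(4651) < 69.
floor(sqrt(4651)) = 68.

68


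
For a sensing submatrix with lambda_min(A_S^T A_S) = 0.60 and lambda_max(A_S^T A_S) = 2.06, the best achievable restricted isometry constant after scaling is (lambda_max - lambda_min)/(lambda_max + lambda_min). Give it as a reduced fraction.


lambda_max - lambda_min = 2.06 - 0.60 = 1.46.
lambda_max + lambda_min = 2.06 + 0.60 = 2.66.
delta = 1.46/2.66 = 146/266 = 73/133.

73/133


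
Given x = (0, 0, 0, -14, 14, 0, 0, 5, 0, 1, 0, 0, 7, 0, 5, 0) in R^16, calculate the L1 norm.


Non-zero entries: [(3, -14), (4, 14), (7, 5), (9, 1), (12, 7), (14, 5)]
Absolute values: [14, 14, 5, 1, 7, 5]
||x||_1 = sum = 46.

46


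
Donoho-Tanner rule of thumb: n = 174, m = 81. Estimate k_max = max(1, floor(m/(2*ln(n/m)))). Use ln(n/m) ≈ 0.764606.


n/m = 174/81 = 58/27.
ln(n/m) ≈ 0.764606.
2*ln(n/m) ≈ 1.529212.
m/(2*ln(n/m)) ≈ 81/1.529212 ≈ 52.9685.
floor = 52.
k_max = max(1, 52) = 52.

52


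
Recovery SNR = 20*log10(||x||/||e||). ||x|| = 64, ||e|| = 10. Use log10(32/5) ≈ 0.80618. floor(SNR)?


||x||/||e|| = 64/10 = 32/5.
log10(32/5) ≈ 0.80618.
20*log10(||x||/||e||) ≈ 20*0.80618 = 16.1236.
floor(16.1236) = 16.

16


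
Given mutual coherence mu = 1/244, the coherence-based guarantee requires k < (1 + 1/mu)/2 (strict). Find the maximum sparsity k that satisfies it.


1/mu = 244.
1 + 1/mu = 245.
(1 + 1/mu)/2 = 122.5 is not an integer, so k_max = floor(122.5) = 122.

122


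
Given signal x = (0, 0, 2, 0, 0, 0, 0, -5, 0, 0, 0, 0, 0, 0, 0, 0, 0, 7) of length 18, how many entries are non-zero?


Non-zero positions: [2, 7, 17].
Sparsity = 3.

3


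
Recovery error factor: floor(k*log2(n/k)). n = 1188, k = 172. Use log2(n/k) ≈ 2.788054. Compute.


log2(n/k) = log2(1188/172) ≈ 2.788054.
k*log2(n/k) ≈ 172*2.788054 = 479.545288.
floor(479.545288) = 479.

479


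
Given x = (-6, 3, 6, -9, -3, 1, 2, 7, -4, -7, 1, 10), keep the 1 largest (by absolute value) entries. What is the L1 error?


Sorted |x_i| descending: [10, 9, 7, 7, 6, 6, 4, 3, 3, 2, 1, 1]
Keep top 1: [10]
Tail entries: [9, 7, 7, 6, 6, 4, 3, 3, 2, 1, 1]
L1 error = sum of tail = 49.

49


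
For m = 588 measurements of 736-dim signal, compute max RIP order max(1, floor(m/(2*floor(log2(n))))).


floor(log2(736)) = 9.
2*9 = 18.
m/(2*floor(log2(n))) = 588/18 ≈ 32.6667.
floor = 32.
k = max(1, 32) = 32.

32


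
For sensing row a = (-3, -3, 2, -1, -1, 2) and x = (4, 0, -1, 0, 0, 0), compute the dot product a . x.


Non-zero terms: ['-3*4', '2*-1']
Products: [-12, -2]
y = sum = -14.

-14


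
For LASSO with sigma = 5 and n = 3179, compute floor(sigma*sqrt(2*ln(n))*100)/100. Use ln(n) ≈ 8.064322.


ln(3179) ≈ 8.064322.
2*ln(n) ≈ 16.128644.
sqrt(2*ln(n)) ≈ sqrt(16.128644) ≈ 4.016048.
lambda ≈ 5*4.016048 = 20.08024.
floor(lambda*100)/100 = 20.08.

20.08


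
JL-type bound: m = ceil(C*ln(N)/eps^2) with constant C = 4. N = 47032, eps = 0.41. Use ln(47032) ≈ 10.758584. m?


ln(47032) ≈ 10.758584.
eps^2 = 0.41^2 = 0.1681.
C*ln(N)/eps^2 ≈ 4*10.758584/0.1681 ≈ 256.0044.
m = ceil(256.0044) = 257.

257


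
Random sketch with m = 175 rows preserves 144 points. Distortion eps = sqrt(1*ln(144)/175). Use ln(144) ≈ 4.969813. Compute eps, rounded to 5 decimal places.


ln(144) ≈ 4.969813.
1*ln(N)/m ≈ 1*4.969813/175 ≈ 0.02839893.
eps = sqrt(0.02839893) ≈ 0.1685198 ≈ 0.16852.

0.16852


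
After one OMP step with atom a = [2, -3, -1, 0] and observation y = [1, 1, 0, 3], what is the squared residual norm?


a^T a = 14.
a^T y = -1.
coeff = -1/14 = -1/14.
||r||^2 = 153/14.

153/14


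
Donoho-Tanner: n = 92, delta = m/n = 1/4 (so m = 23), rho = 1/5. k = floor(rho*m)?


m = 1/4*92 = 23.
rho = 1/5.
rho*m = 1/5*23 = 4.6.
k = floor(4.6) = 4.

4


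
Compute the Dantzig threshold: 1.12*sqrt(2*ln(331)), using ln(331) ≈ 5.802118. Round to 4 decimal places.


ln(331) ≈ 5.802118.
2*ln(n) ≈ 11.604236.
sqrt(2*ln(n)) ≈ sqrt(11.604236) ≈ 3.406499.
threshold ≈ 1.12*3.406499 = 3.81527888 ≈ 3.8153.

3.8153


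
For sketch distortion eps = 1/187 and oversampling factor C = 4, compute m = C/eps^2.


1/eps = 187.
(1/eps)^2 = 34969.
m = 4*34969 = 139876.

139876


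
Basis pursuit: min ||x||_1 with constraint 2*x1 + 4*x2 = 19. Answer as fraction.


Axis intercepts:
  x1 = 19/2, x2 = 0: L1 = 19/2
  x1 = 0, x2 = 19/4: L1 = 19/4
x* = (0, 19/4)
||x*||_1 = 19/4.

19/4


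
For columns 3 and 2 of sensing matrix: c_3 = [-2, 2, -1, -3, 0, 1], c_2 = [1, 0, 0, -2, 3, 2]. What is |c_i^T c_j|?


Inner product: -2*1 + 2*0 + -1*0 + -3*-2 + 0*3 + 1*2
Products: [-2, 0, 0, 6, 0, 2]
Sum = 6.
|dot| = 6.

6


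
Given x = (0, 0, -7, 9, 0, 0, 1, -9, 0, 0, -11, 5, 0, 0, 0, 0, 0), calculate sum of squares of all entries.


Non-zero entries: [(2, -7), (3, 9), (6, 1), (7, -9), (10, -11), (11, 5)]
Squares: [49, 81, 1, 81, 121, 25]
||x||_2^2 = sum = 358.

358


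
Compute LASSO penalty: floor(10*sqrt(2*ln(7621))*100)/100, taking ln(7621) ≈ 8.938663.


ln(7621) ≈ 8.938663.
2*ln(n) ≈ 17.877326.
sqrt(2*ln(n)) ≈ sqrt(17.877326) ≈ 4.228159.
lambda ≈ 10*4.228159 = 42.28159.
floor(lambda*100)/100 = 42.28.

42.28


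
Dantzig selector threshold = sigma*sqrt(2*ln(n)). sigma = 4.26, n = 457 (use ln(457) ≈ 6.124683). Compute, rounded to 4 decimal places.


ln(457) ≈ 6.124683.
2*ln(n) ≈ 12.249366.
sqrt(2*ln(n)) ≈ sqrt(12.249366) ≈ 3.499909.
threshold ≈ 4.26*3.499909 = 14.90961234 ≈ 14.9096.

14.9096


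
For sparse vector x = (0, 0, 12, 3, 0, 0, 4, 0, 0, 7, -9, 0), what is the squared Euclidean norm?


Non-zero entries: [(2, 12), (3, 3), (6, 4), (9, 7), (10, -9)]
Squares: [144, 9, 16, 49, 81]
||x||_2^2 = sum = 299.

299


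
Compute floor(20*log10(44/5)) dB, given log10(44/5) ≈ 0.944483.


||x||/||e|| = 44/5.
log10(44/5) ≈ 0.944483.
20*log10(||x||/||e||) ≈ 20*0.944483 = 18.88966.
floor(18.88966) = 18.

18


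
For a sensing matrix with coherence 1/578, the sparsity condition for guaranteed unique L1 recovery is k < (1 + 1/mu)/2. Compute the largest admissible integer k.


1/mu = 578.
1 + 1/mu = 579.
(1 + 1/mu)/2 = 289.5 is not an integer, so k_max = floor(289.5) = 289.

289


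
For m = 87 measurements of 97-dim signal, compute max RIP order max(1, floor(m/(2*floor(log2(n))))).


floor(log2(97)) = 6.
2*6 = 12.
m/(2*floor(log2(n))) = 87/12 ≈ 7.25.
floor = 7.
k = max(1, 7) = 7.

7


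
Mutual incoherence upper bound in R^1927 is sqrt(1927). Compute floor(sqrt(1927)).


43^2 = 1849 <= 1927 < 1936 = 44^2, so 43 <= sqrt(1927) < 44.
floor(sqrt(1927)) = 43.

43


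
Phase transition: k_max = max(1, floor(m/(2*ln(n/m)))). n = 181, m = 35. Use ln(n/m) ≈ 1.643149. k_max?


n/m = 181/35.
ln(n/m) ≈ 1.643149.
2*ln(n/m) ≈ 3.286298.
m/(2*ln(n/m)) ≈ 35/3.286298 ≈ 10.6503.
floor = 10.
k_max = max(1, 10) = 10.

10


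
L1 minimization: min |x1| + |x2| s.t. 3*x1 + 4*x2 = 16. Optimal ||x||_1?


Axis intercepts:
  x1 = 16/3, x2 = 0: L1 = 16/3
  x1 = 0, x2 = 4: L1 = 4
x* = (0, 4)
||x*||_1 = 4.

4


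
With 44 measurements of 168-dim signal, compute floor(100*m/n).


100*m/n = 100*44/168 ≈ 26.1905.
floor = 26.

26


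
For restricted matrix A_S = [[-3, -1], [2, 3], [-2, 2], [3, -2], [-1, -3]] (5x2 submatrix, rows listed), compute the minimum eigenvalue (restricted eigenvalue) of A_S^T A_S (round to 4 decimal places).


A_S^T A_S = [[27, 2], [2, 27]].
trace = 54.
det = 725.
disc = trace^2 - 4*det = 2916 - 4*725 = 16.
sqrt(16) = 4.
lam_min = (54 - 4)/2 = 25 = 25.0000.

25.0000


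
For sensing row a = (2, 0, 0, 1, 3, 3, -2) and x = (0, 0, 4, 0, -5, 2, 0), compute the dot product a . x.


Non-zero terms: ['0*4', '3*-5', '3*2']
Products: [0, -15, 6]
y = sum = -9.

-9


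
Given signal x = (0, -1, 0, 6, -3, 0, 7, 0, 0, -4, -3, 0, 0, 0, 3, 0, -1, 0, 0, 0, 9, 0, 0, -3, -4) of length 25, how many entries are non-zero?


Non-zero positions: [1, 3, 4, 6, 9, 10, 14, 16, 20, 23, 24].
Sparsity = 11.

11


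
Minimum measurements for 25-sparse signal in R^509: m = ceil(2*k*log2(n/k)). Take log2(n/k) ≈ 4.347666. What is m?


log2(n/k) = log2(509/25) ≈ 4.347666.
2*k*log2(n/k) ≈ 2*25*4.347666 = 217.3833.
m = ceil(217.3833) = 218.

218


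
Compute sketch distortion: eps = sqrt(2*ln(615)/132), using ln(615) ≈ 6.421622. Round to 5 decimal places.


ln(615) ≈ 6.421622.
2*ln(N)/m ≈ 2*6.421622/132 ≈ 0.0972973.
eps = sqrt(0.0972973) ≈ 0.3119252 ≈ 0.31193.

0.31193


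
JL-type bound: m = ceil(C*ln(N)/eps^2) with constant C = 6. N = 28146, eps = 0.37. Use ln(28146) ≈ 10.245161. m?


ln(28146) ≈ 10.245161.
eps^2 = 0.37^2 = 0.1369.
C*ln(N)/eps^2 ≈ 6*10.245161/0.1369 ≈ 449.0209.
m = ceil(449.0209) = 450.

450


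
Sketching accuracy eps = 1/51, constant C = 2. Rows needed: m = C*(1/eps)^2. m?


1/eps = 51.
(1/eps)^2 = 2601.
m = 2*2601 = 5202.

5202


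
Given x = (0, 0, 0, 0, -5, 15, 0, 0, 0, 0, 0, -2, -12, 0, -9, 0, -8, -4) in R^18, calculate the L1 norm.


Non-zero entries: [(4, -5), (5, 15), (11, -2), (12, -12), (14, -9), (16, -8), (17, -4)]
Absolute values: [5, 15, 2, 12, 9, 8, 4]
||x||_1 = sum = 55.

55


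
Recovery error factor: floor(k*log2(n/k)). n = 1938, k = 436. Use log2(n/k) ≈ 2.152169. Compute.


log2(n/k) = log2(1938/436) ≈ 2.152169.
k*log2(n/k) ≈ 436*2.152169 = 938.345684.
floor(938.345684) = 938.

938


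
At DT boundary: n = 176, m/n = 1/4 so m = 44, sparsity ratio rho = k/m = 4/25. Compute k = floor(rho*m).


m = 1/4*176 = 44.
rho = 4/25.
rho*m = 4/25*44 = 7.04.
k = floor(7.04) = 7.

7


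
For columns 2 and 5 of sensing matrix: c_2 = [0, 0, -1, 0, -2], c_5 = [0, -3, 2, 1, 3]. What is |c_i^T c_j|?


Inner product: 0*0 + 0*-3 + -1*2 + 0*1 + -2*3
Products: [0, 0, -2, 0, -6]
Sum = -8.
|dot| = 8.

8


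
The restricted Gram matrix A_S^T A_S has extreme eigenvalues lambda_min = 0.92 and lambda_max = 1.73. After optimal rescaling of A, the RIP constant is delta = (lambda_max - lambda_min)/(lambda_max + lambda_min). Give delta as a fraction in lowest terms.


lambda_max - lambda_min = 1.73 - 0.92 = 0.81.
lambda_max + lambda_min = 1.73 + 0.92 = 2.65.
delta = 0.81/2.65 = 81/265.

81/265


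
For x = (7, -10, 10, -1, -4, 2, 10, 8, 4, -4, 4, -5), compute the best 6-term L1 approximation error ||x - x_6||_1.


Sorted |x_i| descending: [10, 10, 10, 8, 7, 5, 4, 4, 4, 4, 2, 1]
Keep top 6: [10, 10, 10, 8, 7, 5]
Tail entries: [4, 4, 4, 4, 2, 1]
L1 error = sum of tail = 19.

19


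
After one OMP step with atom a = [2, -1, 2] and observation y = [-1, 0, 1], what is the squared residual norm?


a^T a = 9.
a^T y = 0.
coeff = 0/9 = 0.
||r||^2 = 2.

2


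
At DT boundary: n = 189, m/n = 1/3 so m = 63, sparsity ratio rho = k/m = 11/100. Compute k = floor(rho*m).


m = 1/3*189 = 63.
rho = 11/100.
rho*m = 11/100*63 = 6.93.
k = floor(6.93) = 6.

6


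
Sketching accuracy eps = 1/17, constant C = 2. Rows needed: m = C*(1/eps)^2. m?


1/eps = 17.
(1/eps)^2 = 289.
m = 2*289 = 578.

578


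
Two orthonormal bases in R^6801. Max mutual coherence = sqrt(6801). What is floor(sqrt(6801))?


82^2 = 6724 <= 6801 < 6889 = 83^2, so 82 <= sqrt(6801) < 83.
floor(sqrt(6801)) = 82.

82


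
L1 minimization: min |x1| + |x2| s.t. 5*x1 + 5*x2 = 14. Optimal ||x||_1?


Axis intercepts:
  x1 = 14/5, x2 = 0: L1 = 14/5
  x1 = 0, x2 = 14/5: L1 = 14/5
x* = (14/5, 0)
||x*||_1 = 14/5.

14/5


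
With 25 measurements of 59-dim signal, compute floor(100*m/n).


100*m/n = 100*25/59 ≈ 42.3729.
floor = 42.

42


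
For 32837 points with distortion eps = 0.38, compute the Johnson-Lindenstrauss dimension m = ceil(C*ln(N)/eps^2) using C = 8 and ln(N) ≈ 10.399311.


ln(32837) ≈ 10.399311.
eps^2 = 0.38^2 = 0.1444.
C*ln(N)/eps^2 ≈ 8*10.399311/0.1444 ≈ 576.1391.
m = ceil(576.1391) = 577.

577


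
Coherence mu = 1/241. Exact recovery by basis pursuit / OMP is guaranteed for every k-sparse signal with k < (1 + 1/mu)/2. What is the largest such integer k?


1/mu = 241.
1 + 1/mu = 242.
(1 + 1/mu)/2 = 121 is an integer and the inequality is strict, so k_max = 121 - 1 = 120.

120


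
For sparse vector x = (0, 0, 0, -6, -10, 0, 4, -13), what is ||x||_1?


Non-zero entries: [(3, -6), (4, -10), (6, 4), (7, -13)]
Absolute values: [6, 10, 4, 13]
||x||_1 = sum = 33.

33


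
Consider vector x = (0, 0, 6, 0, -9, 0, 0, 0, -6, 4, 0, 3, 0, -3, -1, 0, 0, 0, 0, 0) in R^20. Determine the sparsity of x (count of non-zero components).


Non-zero positions: [2, 4, 8, 9, 11, 13, 14].
Sparsity = 7.

7


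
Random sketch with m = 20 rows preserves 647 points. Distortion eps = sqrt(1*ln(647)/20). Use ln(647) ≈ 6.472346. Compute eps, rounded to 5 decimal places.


ln(647) ≈ 6.472346.
1*ln(N)/m ≈ 1*6.472346/20 ≈ 0.3236173.
eps = sqrt(0.3236173) ≈ 0.5688737 ≈ 0.56887.

0.56887


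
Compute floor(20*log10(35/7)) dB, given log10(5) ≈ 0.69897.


||x||/||e|| = 35/7 = 5.
log10(5) ≈ 0.69897.
20*log10(||x||/||e||) ≈ 20*0.69897 = 13.9794.
floor(13.9794) = 13.

13


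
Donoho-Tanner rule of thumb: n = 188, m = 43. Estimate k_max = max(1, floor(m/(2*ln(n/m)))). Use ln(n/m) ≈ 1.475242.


n/m = 188/43.
ln(n/m) ≈ 1.475242.
2*ln(n/m) ≈ 2.950484.
m/(2*ln(n/m)) ≈ 43/2.950484 ≈ 14.5739.
floor = 14.
k_max = max(1, 14) = 14.

14


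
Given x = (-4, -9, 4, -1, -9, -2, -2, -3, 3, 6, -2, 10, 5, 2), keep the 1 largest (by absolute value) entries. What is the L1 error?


Sorted |x_i| descending: [10, 9, 9, 6, 5, 4, 4, 3, 3, 2, 2, 2, 2, 1]
Keep top 1: [10]
Tail entries: [9, 9, 6, 5, 4, 4, 3, 3, 2, 2, 2, 2, 1]
L1 error = sum of tail = 52.

52


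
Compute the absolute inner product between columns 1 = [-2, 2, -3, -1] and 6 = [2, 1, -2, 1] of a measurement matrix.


Inner product: -2*2 + 2*1 + -3*-2 + -1*1
Products: [-4, 2, 6, -1]
Sum = 3.
|dot| = 3.

3


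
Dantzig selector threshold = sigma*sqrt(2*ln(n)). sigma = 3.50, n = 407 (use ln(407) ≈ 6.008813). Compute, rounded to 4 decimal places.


ln(407) ≈ 6.008813.
2*ln(n) ≈ 12.017626.
sqrt(2*ln(n)) ≈ sqrt(12.017626) ≈ 3.466645.
threshold ≈ 3.50*3.466645 = 12.1332575 ≈ 12.1333.

12.1333


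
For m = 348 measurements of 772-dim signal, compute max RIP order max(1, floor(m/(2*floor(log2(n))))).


floor(log2(772)) = 9.
2*9 = 18.
m/(2*floor(log2(n))) = 348/18 ≈ 19.3333.
floor = 19.
k = max(1, 19) = 19.

19


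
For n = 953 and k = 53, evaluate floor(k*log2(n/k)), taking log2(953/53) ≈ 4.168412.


log2(n/k) = log2(953/53) ≈ 4.168412.
k*log2(n/k) ≈ 53*4.168412 = 220.925836.
floor(220.925836) = 220.

220


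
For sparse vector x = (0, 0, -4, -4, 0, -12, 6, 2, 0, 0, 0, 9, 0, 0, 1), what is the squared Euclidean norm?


Non-zero entries: [(2, -4), (3, -4), (5, -12), (6, 6), (7, 2), (11, 9), (14, 1)]
Squares: [16, 16, 144, 36, 4, 81, 1]
||x||_2^2 = sum = 298.

298


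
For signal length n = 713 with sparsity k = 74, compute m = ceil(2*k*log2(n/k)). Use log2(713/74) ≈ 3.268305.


log2(n/k) = log2(713/74) ≈ 3.268305.
2*k*log2(n/k) ≈ 2*74*3.268305 = 483.70914.
m = ceil(483.70914) = 484.

484


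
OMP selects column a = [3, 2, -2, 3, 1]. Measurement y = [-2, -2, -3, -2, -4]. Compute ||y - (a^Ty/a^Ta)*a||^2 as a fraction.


a^T a = 27.
a^T y = -14.
coeff = -14/27 = -14/27.
||r||^2 = 803/27.

803/27


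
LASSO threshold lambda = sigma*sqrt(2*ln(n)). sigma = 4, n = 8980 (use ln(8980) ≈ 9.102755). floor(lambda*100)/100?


ln(8980) ≈ 9.102755.
2*ln(n) ≈ 18.20551.
sqrt(2*ln(n)) ≈ sqrt(18.20551) ≈ 4.266792.
lambda ≈ 4*4.266792 = 17.067168.
floor(lambda*100)/100 = 17.06.

17.06


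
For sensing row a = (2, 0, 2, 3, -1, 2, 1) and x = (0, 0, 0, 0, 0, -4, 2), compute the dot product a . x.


Non-zero terms: ['2*-4', '1*2']
Products: [-8, 2]
y = sum = -6.

-6


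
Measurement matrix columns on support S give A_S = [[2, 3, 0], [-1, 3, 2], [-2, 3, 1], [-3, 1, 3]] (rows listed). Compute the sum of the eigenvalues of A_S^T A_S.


Sum of eigenvalues of A_S^T A_S = trace(A_S^T A_S) = sum of squared column norms of A_S.
A_S^T A_S diagonal: [18, 28, 14].
trace = 18 + 28 + 14 = 60.

60


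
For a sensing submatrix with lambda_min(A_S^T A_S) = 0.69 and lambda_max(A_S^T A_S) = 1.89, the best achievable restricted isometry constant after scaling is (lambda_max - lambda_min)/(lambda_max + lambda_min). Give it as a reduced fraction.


lambda_max - lambda_min = 1.89 - 0.69 = 1.20.
lambda_max + lambda_min = 1.89 + 0.69 = 2.58.
delta = 1.20/2.58 = 120/258 = 20/43.

20/43


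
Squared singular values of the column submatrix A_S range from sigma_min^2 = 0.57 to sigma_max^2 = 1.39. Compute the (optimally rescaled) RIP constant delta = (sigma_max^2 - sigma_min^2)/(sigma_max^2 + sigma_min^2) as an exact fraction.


lambda_max - lambda_min = 1.39 - 0.57 = 0.82.
lambda_max + lambda_min = 1.39 + 0.57 = 1.96.
delta = 0.82/1.96 = 82/196 = 41/98.

41/98


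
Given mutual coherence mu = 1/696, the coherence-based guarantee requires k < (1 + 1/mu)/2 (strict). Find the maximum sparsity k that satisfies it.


1/mu = 696.
1 + 1/mu = 697.
(1 + 1/mu)/2 = 348.5 is not an integer, so k_max = floor(348.5) = 348.

348


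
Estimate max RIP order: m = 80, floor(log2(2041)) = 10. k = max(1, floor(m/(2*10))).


floor(log2(2041)) = 10.
2*10 = 20.
m/(2*floor(log2(n))) = 80/20 ≈ 4.0.
floor = 4.
k = max(1, 4) = 4.

4


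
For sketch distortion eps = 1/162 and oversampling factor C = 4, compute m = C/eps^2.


1/eps = 162.
(1/eps)^2 = 26244.
m = 4*26244 = 104976.

104976


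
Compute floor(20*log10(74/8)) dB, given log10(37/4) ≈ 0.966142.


||x||/||e|| = 74/8 = 37/4.
log10(37/4) ≈ 0.966142.
20*log10(||x||/||e||) ≈ 20*0.966142 = 19.32284.
floor(19.32284) = 19.

19


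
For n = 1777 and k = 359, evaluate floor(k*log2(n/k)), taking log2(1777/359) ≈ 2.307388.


log2(n/k) = log2(1777/359) ≈ 2.307388.
k*log2(n/k) ≈ 359*2.307388 = 828.352292.
floor(828.352292) = 828.

828


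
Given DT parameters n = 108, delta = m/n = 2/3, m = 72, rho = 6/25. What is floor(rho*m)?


m = 2/3*108 = 72.
rho = 6/25.
rho*m = 6/25*72 = 17.28.
k = floor(17.28) = 17.

17


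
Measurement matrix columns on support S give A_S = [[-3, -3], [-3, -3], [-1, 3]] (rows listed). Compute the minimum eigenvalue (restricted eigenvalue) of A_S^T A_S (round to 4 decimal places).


A_S^T A_S = [[19, 15], [15, 27]].
trace = 46.
det = 288.
disc = trace^2 - 4*det = 2116 - 4*288 = 964.
sqrt(964) ≈ 31.048349.
lam_min = (46 - sqrt(964))/2 ≈ (46 - 31.048349)/2 = 7.4758255 ≈ 7.4758.

7.4758


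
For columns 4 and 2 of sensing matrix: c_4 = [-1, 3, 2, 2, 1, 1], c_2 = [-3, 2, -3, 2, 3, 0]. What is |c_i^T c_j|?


Inner product: -1*-3 + 3*2 + 2*-3 + 2*2 + 1*3 + 1*0
Products: [3, 6, -6, 4, 3, 0]
Sum = 10.
|dot| = 10.

10


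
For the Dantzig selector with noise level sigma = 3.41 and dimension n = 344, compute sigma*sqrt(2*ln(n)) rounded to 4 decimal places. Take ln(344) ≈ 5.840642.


ln(344) ≈ 5.840642.
2*ln(n) ≈ 11.681284.
sqrt(2*ln(n)) ≈ sqrt(11.681284) ≈ 3.417789.
threshold ≈ 3.41*3.417789 = 11.65466049 ≈ 11.6547.

11.6547


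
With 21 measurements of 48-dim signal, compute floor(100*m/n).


100*m/n = 100*21/48 ≈ 43.75.
floor = 43.

43


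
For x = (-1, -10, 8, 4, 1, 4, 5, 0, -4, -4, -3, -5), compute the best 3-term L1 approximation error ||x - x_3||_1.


Sorted |x_i| descending: [10, 8, 5, 5, 4, 4, 4, 4, 3, 1, 1, 0]
Keep top 3: [10, 8, 5]
Tail entries: [5, 4, 4, 4, 4, 3, 1, 1, 0]
L1 error = sum of tail = 26.

26


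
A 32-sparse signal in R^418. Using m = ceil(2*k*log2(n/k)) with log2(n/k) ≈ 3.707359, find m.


log2(n/k) = log2(418/32) ≈ 3.707359.
2*k*log2(n/k) ≈ 2*32*3.707359 = 237.270976.
m = ceil(237.270976) = 238.

238


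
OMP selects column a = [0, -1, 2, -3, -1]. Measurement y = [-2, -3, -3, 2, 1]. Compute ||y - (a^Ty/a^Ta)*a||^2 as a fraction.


a^T a = 15.
a^T y = -10.
coeff = -10/15 = -2/3.
||r||^2 = 61/3.

61/3


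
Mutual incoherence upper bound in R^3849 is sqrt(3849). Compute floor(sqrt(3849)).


62^2 = 3844 <= 3849 < 3969 = 63^2, so 62 <= sqrt(3849) < 63.
floor(sqrt(3849)) = 62.

62


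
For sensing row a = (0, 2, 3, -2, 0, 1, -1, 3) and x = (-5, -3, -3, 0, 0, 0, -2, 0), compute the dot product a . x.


Non-zero terms: ['0*-5', '2*-3', '3*-3', '-1*-2']
Products: [0, -6, -9, 2]
y = sum = -13.

-13


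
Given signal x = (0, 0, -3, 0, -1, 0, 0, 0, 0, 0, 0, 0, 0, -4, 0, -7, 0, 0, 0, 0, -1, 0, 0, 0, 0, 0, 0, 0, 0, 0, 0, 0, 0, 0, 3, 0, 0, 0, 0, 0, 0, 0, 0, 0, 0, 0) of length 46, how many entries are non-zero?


Non-zero positions: [2, 4, 13, 15, 20, 34].
Sparsity = 6.

6


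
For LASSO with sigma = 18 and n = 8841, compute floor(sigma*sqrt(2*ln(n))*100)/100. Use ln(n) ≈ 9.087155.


ln(8841) ≈ 9.087155.
2*ln(n) ≈ 18.17431.
sqrt(2*ln(n)) ≈ sqrt(18.17431) ≈ 4.263134.
lambda ≈ 18*4.263134 = 76.736412.
floor(lambda*100)/100 = 76.73.

76.73


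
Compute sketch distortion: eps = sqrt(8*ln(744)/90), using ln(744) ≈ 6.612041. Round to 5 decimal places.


ln(744) ≈ 6.612041.
8*ln(N)/m ≈ 8*6.612041/90 ≈ 0.58773698.
eps = sqrt(0.58773698) ≈ 0.7666401 ≈ 0.76664.

0.76664


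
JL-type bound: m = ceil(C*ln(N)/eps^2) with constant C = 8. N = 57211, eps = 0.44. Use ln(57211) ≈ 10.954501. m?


ln(57211) ≈ 10.954501.
eps^2 = 0.44^2 = 0.1936.
C*ln(N)/eps^2 ≈ 8*10.954501/0.1936 ≈ 452.6653.
m = ceil(452.6653) = 453.

453


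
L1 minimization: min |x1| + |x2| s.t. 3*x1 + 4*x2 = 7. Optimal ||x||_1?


Axis intercepts:
  x1 = 7/3, x2 = 0: L1 = 7/3
  x1 = 0, x2 = 7/4: L1 = 7/4
x* = (0, 7/4)
||x*||_1 = 7/4.

7/4


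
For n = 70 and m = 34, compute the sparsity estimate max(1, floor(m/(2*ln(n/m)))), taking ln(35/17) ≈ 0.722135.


n/m = 70/34 = 35/17.
ln(n/m) ≈ 0.722135.
2*ln(n/m) ≈ 1.44427.
m/(2*ln(n/m)) ≈ 34/1.44427 ≈ 23.5413.
floor = 23.
k_max = max(1, 23) = 23.

23


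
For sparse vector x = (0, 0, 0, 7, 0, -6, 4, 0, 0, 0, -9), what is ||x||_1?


Non-zero entries: [(3, 7), (5, -6), (6, 4), (10, -9)]
Absolute values: [7, 6, 4, 9]
||x||_1 = sum = 26.

26


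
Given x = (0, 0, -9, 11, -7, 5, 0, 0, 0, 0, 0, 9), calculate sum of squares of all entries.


Non-zero entries: [(2, -9), (3, 11), (4, -7), (5, 5), (11, 9)]
Squares: [81, 121, 49, 25, 81]
||x||_2^2 = sum = 357.

357


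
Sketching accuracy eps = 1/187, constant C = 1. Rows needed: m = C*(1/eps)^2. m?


1/eps = 187.
(1/eps)^2 = 34969.
m = 1*34969 = 34969.

34969


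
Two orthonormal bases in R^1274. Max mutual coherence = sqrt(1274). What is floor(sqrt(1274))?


35^2 = 1225 <= 1274 < 1296 = 36^2, so 35 <= sqrt(1274) < 36.
floor(sqrt(1274)) = 35.

35


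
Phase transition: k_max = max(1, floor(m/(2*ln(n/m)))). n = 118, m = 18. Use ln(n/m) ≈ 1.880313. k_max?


n/m = 118/18 = 59/9.
ln(n/m) ≈ 1.880313.
2*ln(n/m) ≈ 3.760626.
m/(2*ln(n/m)) ≈ 18/3.760626 ≈ 4.7864.
floor = 4.
k_max = max(1, 4) = 4.

4


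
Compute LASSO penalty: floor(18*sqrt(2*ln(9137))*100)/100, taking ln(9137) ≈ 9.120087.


ln(9137) ≈ 9.120087.
2*ln(n) ≈ 18.240174.
sqrt(2*ln(n)) ≈ sqrt(18.240174) ≈ 4.270852.
lambda ≈ 18*4.270852 = 76.875336.
floor(lambda*100)/100 = 76.87.

76.87


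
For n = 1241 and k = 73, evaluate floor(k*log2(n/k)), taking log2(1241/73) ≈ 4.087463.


log2(n/k) = log2(1241/73) ≈ 4.087463.
k*log2(n/k) ≈ 73*4.087463 = 298.384799.
floor(298.384799) = 298.

298


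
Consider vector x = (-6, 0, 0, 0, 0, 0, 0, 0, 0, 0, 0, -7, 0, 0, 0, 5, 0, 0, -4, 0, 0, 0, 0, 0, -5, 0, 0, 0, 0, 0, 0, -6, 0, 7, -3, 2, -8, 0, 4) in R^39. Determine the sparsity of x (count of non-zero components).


Non-zero positions: [0, 11, 15, 18, 24, 31, 33, 34, 35, 36, 38].
Sparsity = 11.

11


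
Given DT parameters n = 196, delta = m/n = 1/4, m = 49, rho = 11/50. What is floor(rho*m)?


m = 1/4*196 = 49.
rho = 11/50.
rho*m = 11/50*49 = 10.78.
k = floor(10.78) = 10.

10


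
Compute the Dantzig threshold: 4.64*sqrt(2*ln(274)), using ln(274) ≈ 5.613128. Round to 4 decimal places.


ln(274) ≈ 5.613128.
2*ln(n) ≈ 11.226256.
sqrt(2*ln(n)) ≈ sqrt(11.226256) ≈ 3.350561.
threshold ≈ 4.64*3.350561 = 15.54660304 ≈ 15.5466.

15.5466


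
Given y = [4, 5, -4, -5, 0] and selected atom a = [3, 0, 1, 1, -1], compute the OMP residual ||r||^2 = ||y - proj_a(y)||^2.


a^T a = 12.
a^T y = 3.
coeff = 3/12 = 1/4.
||r||^2 = 325/4.

325/4


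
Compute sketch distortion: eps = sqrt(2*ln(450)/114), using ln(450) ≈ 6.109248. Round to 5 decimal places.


ln(450) ≈ 6.109248.
2*ln(N)/m ≈ 2*6.109248/114 ≈ 0.10717979.
eps = sqrt(0.10717979) ≈ 0.3273832 ≈ 0.32738.

0.32738


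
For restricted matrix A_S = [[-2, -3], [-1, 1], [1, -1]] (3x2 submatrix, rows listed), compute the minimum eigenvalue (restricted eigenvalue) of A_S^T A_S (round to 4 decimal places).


A_S^T A_S = [[6, 4], [4, 11]].
trace = 17.
det = 50.
disc = trace^2 - 4*det = 289 - 4*50 = 89.
sqrt(89) ≈ 9.433981.
lam_min = (17 - sqrt(89))/2 ≈ (17 - 9.433981)/2 = 3.7830095 ≈ 3.7830.

3.7830


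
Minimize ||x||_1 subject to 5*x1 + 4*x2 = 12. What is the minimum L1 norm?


Axis intercepts:
  x1 = 12/5, x2 = 0: L1 = 12/5
  x1 = 0, x2 = 3: L1 = 3
x* = (12/5, 0)
||x*||_1 = 12/5.

12/5


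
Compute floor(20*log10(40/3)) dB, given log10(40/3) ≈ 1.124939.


||x||/||e|| = 40/3.
log10(40/3) ≈ 1.124939.
20*log10(||x||/||e||) ≈ 20*1.124939 = 22.49878.
floor(22.49878) = 22.

22


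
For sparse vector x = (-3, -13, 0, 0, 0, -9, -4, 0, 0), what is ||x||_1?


Non-zero entries: [(0, -3), (1, -13), (5, -9), (6, -4)]
Absolute values: [3, 13, 9, 4]
||x||_1 = sum = 29.

29


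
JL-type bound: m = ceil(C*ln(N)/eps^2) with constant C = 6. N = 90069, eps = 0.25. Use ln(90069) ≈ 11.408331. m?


ln(90069) ≈ 11.408331.
eps^2 = 0.25^2 = 0.0625.
C*ln(N)/eps^2 ≈ 6*11.408331/0.0625 ≈ 1095.1998.
m = ceil(1095.1998) = 1096.

1096


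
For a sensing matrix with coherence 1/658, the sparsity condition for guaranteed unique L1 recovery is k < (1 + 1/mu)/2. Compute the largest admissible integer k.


1/mu = 658.
1 + 1/mu = 659.
(1 + 1/mu)/2 = 329.5 is not an integer, so k_max = floor(329.5) = 329.

329


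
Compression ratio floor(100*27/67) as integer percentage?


100*m/n = 100*27/67 ≈ 40.2985.
floor = 40.

40


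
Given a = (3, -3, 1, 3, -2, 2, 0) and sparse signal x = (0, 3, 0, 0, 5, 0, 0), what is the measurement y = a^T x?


Non-zero terms: ['-3*3', '-2*5']
Products: [-9, -10]
y = sum = -19.

-19


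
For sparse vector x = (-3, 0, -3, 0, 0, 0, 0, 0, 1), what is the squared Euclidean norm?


Non-zero entries: [(0, -3), (2, -3), (8, 1)]
Squares: [9, 9, 1]
||x||_2^2 = sum = 19.

19


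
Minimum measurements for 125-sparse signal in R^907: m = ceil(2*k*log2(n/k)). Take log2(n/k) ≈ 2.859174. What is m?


log2(n/k) = log2(907/125) ≈ 2.859174.
2*k*log2(n/k) ≈ 2*125*2.859174 = 714.7935.
m = ceil(714.7935) = 715.

715


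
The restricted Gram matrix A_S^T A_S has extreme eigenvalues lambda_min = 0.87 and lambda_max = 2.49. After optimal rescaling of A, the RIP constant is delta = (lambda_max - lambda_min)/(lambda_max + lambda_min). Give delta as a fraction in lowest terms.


lambda_max - lambda_min = 2.49 - 0.87 = 1.62.
lambda_max + lambda_min = 2.49 + 0.87 = 3.36.
delta = 1.62/3.36 = 162/336 = 27/56.

27/56


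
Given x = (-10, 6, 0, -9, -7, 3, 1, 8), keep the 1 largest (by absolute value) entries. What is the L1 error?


Sorted |x_i| descending: [10, 9, 8, 7, 6, 3, 1, 0]
Keep top 1: [10]
Tail entries: [9, 8, 7, 6, 3, 1, 0]
L1 error = sum of tail = 34.

34


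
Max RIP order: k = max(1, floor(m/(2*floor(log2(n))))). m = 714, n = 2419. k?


floor(log2(2419)) = 11.
2*11 = 22.
m/(2*floor(log2(n))) = 714/22 ≈ 32.4545.
floor = 32.
k = max(1, 32) = 32.

32


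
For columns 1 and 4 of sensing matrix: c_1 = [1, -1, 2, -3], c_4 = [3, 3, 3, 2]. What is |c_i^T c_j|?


Inner product: 1*3 + -1*3 + 2*3 + -3*2
Products: [3, -3, 6, -6]
Sum = 0.
|dot| = 0.

0


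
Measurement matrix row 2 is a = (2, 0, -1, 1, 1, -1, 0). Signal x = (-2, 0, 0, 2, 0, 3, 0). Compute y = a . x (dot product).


Non-zero terms: ['2*-2', '1*2', '-1*3']
Products: [-4, 2, -3]
y = sum = -5.

-5


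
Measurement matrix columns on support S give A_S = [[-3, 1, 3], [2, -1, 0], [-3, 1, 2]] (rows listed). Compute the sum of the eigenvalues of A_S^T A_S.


Sum of eigenvalues of A_S^T A_S = trace(A_S^T A_S) = sum of squared column norms of A_S.
A_S^T A_S diagonal: [22, 3, 13].
trace = 22 + 3 + 13 = 38.

38


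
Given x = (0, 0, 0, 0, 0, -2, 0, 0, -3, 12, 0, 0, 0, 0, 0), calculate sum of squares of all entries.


Non-zero entries: [(5, -2), (8, -3), (9, 12)]
Squares: [4, 9, 144]
||x||_2^2 = sum = 157.

157


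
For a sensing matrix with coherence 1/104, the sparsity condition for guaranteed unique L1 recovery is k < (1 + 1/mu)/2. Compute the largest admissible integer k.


1/mu = 104.
1 + 1/mu = 105.
(1 + 1/mu)/2 = 52.5 is not an integer, so k_max = floor(52.5) = 52.

52


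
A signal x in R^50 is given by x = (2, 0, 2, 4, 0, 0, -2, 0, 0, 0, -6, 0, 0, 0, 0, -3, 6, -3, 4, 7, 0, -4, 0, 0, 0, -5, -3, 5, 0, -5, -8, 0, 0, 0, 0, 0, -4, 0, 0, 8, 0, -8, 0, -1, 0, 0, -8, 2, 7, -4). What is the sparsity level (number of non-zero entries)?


Non-zero positions: [0, 2, 3, 6, 10, 15, 16, 17, 18, 19, 21, 25, 26, 27, 29, 30, 36, 39, 41, 43, 46, 47, 48, 49].
Sparsity = 24.

24


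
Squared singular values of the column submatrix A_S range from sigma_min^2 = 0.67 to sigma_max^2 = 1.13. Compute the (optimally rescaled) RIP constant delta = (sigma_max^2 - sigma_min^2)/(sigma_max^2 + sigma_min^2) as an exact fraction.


lambda_max - lambda_min = 1.13 - 0.67 = 0.46.
lambda_max + lambda_min = 1.13 + 0.67 = 1.80.
delta = 0.46/1.80 = 46/180 = 23/90.

23/90


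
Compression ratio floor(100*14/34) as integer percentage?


100*m/n = 100*14/34 ≈ 41.1765.
floor = 41.

41


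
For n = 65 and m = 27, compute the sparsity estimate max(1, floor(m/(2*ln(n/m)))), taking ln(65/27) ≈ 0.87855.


n/m = 65/27.
ln(n/m) ≈ 0.87855.
2*ln(n/m) ≈ 1.7571.
m/(2*ln(n/m)) ≈ 27/1.7571 ≈ 15.3662.
floor = 15.
k_max = max(1, 15) = 15.

15


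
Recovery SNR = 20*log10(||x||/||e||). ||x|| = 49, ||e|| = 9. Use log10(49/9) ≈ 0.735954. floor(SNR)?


||x||/||e|| = 49/9.
log10(49/9) ≈ 0.735954.
20*log10(||x||/||e||) ≈ 20*0.735954 = 14.71908.
floor(14.71908) = 14.

14


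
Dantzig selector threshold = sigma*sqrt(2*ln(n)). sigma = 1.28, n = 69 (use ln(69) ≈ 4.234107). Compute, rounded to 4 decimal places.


ln(69) ≈ 4.234107.
2*ln(n) ≈ 8.468214.
sqrt(2*ln(n)) ≈ sqrt(8.468214) ≈ 2.91002.
threshold ≈ 1.28*2.91002 = 3.7248256 ≈ 3.7248.

3.7248


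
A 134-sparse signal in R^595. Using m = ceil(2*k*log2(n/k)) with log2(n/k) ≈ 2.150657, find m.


log2(n/k) = log2(595/134) ≈ 2.150657.
2*k*log2(n/k) ≈ 2*134*2.150657 = 576.376076.
m = ceil(576.376076) = 577.

577


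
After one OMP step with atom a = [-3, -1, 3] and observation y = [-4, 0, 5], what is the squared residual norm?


a^T a = 19.
a^T y = 27.
coeff = 27/19 = 27/19.
||r||^2 = 50/19.

50/19


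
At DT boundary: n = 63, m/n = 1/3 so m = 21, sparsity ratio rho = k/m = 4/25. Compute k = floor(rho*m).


m = 1/3*63 = 21.
rho = 4/25.
rho*m = 4/25*21 = 3.36.
k = floor(3.36) = 3.

3


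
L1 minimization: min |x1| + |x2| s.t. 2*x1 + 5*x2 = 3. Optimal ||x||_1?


Axis intercepts:
  x1 = 3/2, x2 = 0: L1 = 3/2
  x1 = 0, x2 = 3/5: L1 = 3/5
x* = (0, 3/5)
||x*||_1 = 3/5.

3/5


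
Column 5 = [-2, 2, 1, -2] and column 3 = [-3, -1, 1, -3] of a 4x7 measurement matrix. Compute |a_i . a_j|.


Inner product: -2*-3 + 2*-1 + 1*1 + -2*-3
Products: [6, -2, 1, 6]
Sum = 11.
|dot| = 11.

11


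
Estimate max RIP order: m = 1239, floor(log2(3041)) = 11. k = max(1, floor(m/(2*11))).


floor(log2(3041)) = 11.
2*11 = 22.
m/(2*floor(log2(n))) = 1239/22 ≈ 56.3182.
floor = 56.
k = max(1, 56) = 56.

56


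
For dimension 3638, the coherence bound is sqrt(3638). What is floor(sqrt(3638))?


60^2 = 3600 <= 3638 < 3721 = 61^2, so 60 <= sqrt(3638) < 61.
floor(sqrt(3638)) = 60.

60


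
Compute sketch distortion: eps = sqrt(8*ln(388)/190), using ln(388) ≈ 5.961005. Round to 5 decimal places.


ln(388) ≈ 5.961005.
8*ln(N)/m ≈ 8*5.961005/190 ≈ 0.25098968.
eps = sqrt(0.25098968) ≈ 0.5009887 ≈ 0.50099.

0.50099


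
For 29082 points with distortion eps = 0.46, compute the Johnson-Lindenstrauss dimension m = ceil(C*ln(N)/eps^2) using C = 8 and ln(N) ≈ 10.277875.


ln(29082) ≈ 10.277875.
eps^2 = 0.46^2 = 0.2116.
C*ln(N)/eps^2 ≈ 8*10.277875/0.2116 ≈ 388.5775.
m = ceil(388.5775) = 389.

389


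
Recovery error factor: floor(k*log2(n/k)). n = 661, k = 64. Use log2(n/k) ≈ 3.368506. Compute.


log2(n/k) = log2(661/64) ≈ 3.368506.
k*log2(n/k) ≈ 64*3.368506 = 215.584384.
floor(215.584384) = 215.

215


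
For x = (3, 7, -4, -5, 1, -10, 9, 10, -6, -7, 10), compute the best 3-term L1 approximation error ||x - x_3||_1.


Sorted |x_i| descending: [10, 10, 10, 9, 7, 7, 6, 5, 4, 3, 1]
Keep top 3: [10, 10, 10]
Tail entries: [9, 7, 7, 6, 5, 4, 3, 1]
L1 error = sum of tail = 42.

42
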